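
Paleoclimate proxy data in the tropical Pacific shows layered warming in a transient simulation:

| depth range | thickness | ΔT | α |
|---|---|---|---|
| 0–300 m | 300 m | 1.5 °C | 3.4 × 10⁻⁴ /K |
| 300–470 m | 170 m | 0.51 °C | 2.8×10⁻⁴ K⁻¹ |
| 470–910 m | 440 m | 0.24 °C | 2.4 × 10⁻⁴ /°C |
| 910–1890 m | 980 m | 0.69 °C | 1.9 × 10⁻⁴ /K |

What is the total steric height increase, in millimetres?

Layer 1: 3.4×10⁻⁴ × 1.5 × 300 = 0.15300 m
170 × 0.51 × 2.8×10⁻⁴ = 0.024276 m
470–910 m: 440 × 0.24 × 2.4×10⁻⁴ = 0.025344 m
910–1890 m: 980 × 0.69 × 1.9×10⁻⁴ = 0.128478 m
Δh = 0.15300 + 0.024276 + 0.025344 + 0.128478 = 0.331098 m ≈ 331 mm

331 mm of thermosteric rise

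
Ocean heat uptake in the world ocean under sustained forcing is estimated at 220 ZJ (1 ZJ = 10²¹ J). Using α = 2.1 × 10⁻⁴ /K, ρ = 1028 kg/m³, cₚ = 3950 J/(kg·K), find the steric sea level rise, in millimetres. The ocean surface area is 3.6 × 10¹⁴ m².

Δh ≈ 31.6 mm

Per unit area: Q = 220×10²¹ / (3.6×10¹⁴) ≈ 6.111×10⁸ J/m²
Δh = αQ/(ρcₚ) = 2.1×10⁻⁴ × 6.111×10⁸ / (1028 × 3950) ≈ 0.031604 m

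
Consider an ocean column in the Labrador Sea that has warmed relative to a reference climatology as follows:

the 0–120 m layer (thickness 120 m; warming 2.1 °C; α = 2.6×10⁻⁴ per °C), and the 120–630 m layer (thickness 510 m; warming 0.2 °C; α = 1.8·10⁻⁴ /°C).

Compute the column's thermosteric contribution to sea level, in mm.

83.9 mm of thermosteric rise

2.6×10⁻⁴ × 120 × 2.1 = 0.06552 m
510 × 1.8×10⁻⁴ × 0.2 = 0.01836 m
Δh = 0.06552 + 0.01836 = 0.08388 m ≈ 83.9 mm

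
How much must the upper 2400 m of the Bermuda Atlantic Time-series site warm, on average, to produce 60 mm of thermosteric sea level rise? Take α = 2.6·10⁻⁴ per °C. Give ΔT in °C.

ΔT = Δh/(αH) = 0.06 / (2.6×10⁻⁴ × 2400) ≈ 0.09615 °C

about 0.0962 °C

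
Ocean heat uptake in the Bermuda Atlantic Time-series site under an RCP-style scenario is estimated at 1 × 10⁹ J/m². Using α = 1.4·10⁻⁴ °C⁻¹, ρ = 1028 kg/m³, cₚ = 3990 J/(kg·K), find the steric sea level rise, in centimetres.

Δh = 3.41 cm

Δh = αQ/(ρcₚ) = 1.4×10⁻⁴ × 1×10⁹ / (1028 × 3990) ≈ 0.034132 m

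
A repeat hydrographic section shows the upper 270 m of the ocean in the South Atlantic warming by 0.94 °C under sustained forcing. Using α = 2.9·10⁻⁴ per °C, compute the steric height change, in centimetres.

Δh = 7.4 cm

Δh = αΔT·H = 2.9×10⁻⁴ × 0.94 × 270 = 0.073602 m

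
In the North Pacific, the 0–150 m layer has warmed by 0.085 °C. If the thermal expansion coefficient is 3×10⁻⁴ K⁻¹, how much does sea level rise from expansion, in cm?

Δh = 0.383 cm

Δh = αΔT·H = 3×10⁻⁴ × 0.085 × 150 = 0.003825 m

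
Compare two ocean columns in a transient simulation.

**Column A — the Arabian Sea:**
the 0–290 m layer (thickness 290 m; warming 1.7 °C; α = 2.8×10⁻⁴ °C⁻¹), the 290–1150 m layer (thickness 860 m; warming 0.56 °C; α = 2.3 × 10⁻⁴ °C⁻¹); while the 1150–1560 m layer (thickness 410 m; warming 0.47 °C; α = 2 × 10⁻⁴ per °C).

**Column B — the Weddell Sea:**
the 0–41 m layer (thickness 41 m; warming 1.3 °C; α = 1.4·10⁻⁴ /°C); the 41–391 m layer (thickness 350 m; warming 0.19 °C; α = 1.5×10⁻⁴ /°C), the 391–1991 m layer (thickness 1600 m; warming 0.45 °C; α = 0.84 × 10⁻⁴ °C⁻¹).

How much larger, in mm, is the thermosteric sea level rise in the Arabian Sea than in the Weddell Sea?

A 1.7 × 2.8×10⁻⁴ × 290 = 0.13804 m
A 290–1150 m: 2.3×10⁻⁴ × 860 × 0.56 = 0.110768 m
A Layer 3: 2×10⁻⁴ × 0.47 × 410 = 0.03854 m
A total: 0.287348 m
B Layer 1: 1.3 × 1.4×10⁻⁴ × 41 = 0.007462 m
B Layer 2: 0.19 × 350 × 1.5×10⁻⁴ = 0.009975 m
B 1600 × 0.84×10⁻⁴ × 0.45 = 0.06048 m
B total: 0.077917 m
Difference: 0.287348 − 0.077917 = 0.209431 m

209 mm larger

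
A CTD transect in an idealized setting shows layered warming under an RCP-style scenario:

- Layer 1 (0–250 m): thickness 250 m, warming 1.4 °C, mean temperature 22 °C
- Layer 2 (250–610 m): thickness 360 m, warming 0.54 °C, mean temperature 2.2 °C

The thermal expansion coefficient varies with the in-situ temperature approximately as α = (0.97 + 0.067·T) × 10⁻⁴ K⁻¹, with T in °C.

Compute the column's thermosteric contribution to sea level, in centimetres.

Layer 1: α = (0.97 + 0.067×22)×10⁻⁴ = 2.444×10⁻⁴ K⁻¹
Layer 2: α = (0.97 + 0.067×2.2)×10⁻⁴ = 1.1174×10⁻⁴ K⁻¹
250 × 2.444×10⁻⁴ × 1.4 = 0.08554 m
Layer 2: 360 × 0.54 × 1.1174×10⁻⁴ = 0.021722256 m
Δh = 0.08554 + 0.021722256 = 0.107262256 m

Δh = 11 cm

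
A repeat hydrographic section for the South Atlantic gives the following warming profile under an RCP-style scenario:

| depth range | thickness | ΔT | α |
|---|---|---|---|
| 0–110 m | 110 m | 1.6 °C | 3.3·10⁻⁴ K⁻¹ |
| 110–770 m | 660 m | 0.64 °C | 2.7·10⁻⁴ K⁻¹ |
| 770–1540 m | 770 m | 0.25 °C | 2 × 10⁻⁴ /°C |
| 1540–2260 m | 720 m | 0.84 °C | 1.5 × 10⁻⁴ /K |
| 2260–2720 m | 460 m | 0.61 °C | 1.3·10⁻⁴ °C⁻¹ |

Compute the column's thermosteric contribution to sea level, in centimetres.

0–110 m: 1.6 × 3.3×10⁻⁴ × 110 = 0.05808 m
110–770 m: 660 × 2.7×10⁻⁴ × 0.64 = 0.114048 m
770 × 2×10⁻⁴ × 0.25 = 0.03850 m
720 × 0.84 × 1.5×10⁻⁴ = 0.09072 m
Layer 5: 1.3×10⁻⁴ × 460 × 0.61 = 0.036478 m
Δh = 0.05808 + 0.114048 + 0.03850 + 0.09072 + 0.036478 = 0.337826 m ≈ 33.8 cm

33.8 cm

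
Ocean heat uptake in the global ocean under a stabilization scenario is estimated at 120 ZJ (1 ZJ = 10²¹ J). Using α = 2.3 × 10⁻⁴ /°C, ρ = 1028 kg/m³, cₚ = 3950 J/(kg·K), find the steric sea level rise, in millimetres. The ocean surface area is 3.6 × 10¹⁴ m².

Per unit area: Q = 120×10²¹ / (3.6×10¹⁴) ≈ 3.333×10⁸ J/m²
Δh = αQ/(ρcₚ) = 2.3×10⁻⁴ × 3.333×10⁸ / (1028 × 3950) ≈ 0.018879 m

Δh = 19 mm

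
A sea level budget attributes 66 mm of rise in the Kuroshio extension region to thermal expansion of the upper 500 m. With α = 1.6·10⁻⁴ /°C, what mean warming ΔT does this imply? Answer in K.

0.825 K

ΔT = Δh/(αH) = 0.066 / (1.6×10⁻⁴ × 500) = 0.8250 K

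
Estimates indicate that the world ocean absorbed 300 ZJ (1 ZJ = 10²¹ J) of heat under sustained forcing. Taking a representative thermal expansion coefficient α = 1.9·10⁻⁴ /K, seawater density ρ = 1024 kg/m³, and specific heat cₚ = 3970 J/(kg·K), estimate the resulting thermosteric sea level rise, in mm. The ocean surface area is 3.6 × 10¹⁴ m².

39 mm

Per unit area: Q = 300×10²¹ / (3.6×10¹⁴) ≈ 8.333×10⁸ J/m²
Δh = αQ/(ρcₚ) = 1.9×10⁻⁴ × 8.333×10⁸ / (1024 × 3970) ≈ 0.038946 m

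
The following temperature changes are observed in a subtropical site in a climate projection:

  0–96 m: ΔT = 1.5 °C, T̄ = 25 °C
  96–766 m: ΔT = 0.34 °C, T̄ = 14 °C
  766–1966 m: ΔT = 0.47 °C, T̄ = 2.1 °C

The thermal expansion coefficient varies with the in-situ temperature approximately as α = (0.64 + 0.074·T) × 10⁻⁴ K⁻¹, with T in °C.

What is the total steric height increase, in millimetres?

Layer 1: α = (0.64 + 0.074×25)×10⁻⁴ = 2.49×10⁻⁴ K⁻¹
Layer 2: α = (0.64 + 0.074×14)×10⁻⁴ = 1.676×10⁻⁴ K⁻¹
Layer 3: α = (0.64 + 0.074×2.1)×10⁻⁴ = 0.7954×10⁻⁴ K⁻¹
Layer 1: 2.49×10⁻⁴ × 96 × 1.5 = 0.035856 m
Layer 2: 1.676×10⁻⁴ × 670 × 0.34 = 0.03817928 m
0.7954×10⁻⁴ × 0.47 × 1200 = 0.04486056 m
Δh = 0.035856 + 0.03817928 + 0.04486056 = 0.11889584 m

Δh = 119 mm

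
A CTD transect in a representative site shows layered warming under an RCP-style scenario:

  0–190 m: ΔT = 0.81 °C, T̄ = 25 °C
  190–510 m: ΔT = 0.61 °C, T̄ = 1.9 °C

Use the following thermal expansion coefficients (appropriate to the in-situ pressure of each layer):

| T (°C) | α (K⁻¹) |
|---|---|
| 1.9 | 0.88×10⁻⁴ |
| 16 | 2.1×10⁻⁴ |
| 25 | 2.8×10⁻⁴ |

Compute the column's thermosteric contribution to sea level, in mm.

Layer 1 at 25 °C → α = 2.8×10⁻⁴ K⁻¹
Layer 2 at 1.9 °C → α = 0.88×10⁻⁴ K⁻¹
Layer 1: 0.81 × 190 × 2.8×10⁻⁴ = 0.043092 m
190–510 m: 320 × 0.61 × 0.88×10⁻⁴ = 0.0171776 m
Δh = 0.043092 + 0.0171776 = 0.0602696 m

Δh ≈ 60.3 mm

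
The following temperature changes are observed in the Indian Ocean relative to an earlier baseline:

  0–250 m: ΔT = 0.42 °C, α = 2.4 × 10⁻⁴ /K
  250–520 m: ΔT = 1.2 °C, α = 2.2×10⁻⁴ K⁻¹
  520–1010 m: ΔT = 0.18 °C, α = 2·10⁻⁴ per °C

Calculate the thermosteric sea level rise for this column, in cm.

11.4 cm

0–250 m: 2.4×10⁻⁴ × 0.42 × 250 = 0.02520 m
Layer 2: 1.2 × 2.2×10⁻⁴ × 270 = 0.07128 m
520–1010 m: 490 × 0.18 × 2×10⁻⁴ = 0.01764 m
Δh = 0.02520 + 0.07128 + 0.01764 = 0.11412 m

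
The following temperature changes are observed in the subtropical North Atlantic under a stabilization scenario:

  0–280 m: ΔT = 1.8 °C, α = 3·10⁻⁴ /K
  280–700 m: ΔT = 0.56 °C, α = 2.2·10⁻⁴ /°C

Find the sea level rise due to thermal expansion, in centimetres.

Δh = 20.3 cm

1.8 × 3×10⁻⁴ × 280 = 0.15120 m
280–700 m: 420 × 2.2×10⁻⁴ × 0.56 = 0.051744 m
Δh = 0.15120 + 0.051744 = 0.202944 m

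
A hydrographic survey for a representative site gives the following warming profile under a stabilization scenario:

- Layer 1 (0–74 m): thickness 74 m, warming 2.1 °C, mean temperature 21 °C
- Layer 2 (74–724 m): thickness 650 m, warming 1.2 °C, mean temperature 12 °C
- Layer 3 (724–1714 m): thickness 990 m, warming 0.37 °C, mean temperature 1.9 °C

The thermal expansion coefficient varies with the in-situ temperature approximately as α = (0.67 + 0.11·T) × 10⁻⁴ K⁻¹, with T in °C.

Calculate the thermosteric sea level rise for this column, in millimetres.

Layer 1: α = (0.67 + 0.11×21)×10⁻⁴ = 2.98×10⁻⁴ K⁻¹
Layer 2: α = (0.67 + 0.11×12)×10⁻⁴ = 1.99×10⁻⁴ K⁻¹
Layer 3: α = (0.67 + 0.11×1.9)×10⁻⁴ = 0.879×10⁻⁴ K⁻¹
74 × 2.1 × 2.98×10⁻⁴ = 0.0463092 m
1.99×10⁻⁴ × 650 × 1.2 = 0.15522 m
0.37 × 0.879×10⁻⁴ × 990 = 0.03219777 m
Δh = 0.0463092 + 0.15522 + 0.03219777 = 0.23372697 m

about 234 mm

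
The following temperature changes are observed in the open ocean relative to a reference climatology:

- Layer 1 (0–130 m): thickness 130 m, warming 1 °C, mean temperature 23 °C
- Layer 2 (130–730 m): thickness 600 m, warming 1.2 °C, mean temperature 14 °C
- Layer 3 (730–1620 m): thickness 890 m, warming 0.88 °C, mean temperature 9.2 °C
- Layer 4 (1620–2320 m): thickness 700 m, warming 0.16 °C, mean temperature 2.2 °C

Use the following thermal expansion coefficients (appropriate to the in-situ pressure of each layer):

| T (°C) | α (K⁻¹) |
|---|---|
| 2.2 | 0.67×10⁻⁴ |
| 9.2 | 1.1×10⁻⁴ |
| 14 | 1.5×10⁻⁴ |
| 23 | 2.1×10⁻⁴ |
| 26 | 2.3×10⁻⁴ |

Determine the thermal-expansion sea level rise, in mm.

Δh = 230 mm

Layer 1 at 23 °C → α = 2.1×10⁻⁴ K⁻¹
Layer 2 at 14 °C → α = 1.5×10⁻⁴ K⁻¹
Layer 3 at 9.2 °C → α = 1.1×10⁻⁴ K⁻¹
Layer 4 at 2.2 °C → α = 0.67×10⁻⁴ K⁻¹
Layer 1: 1 × 2.1×10⁻⁴ × 130 = 0.02730 m
600 × 1.5×10⁻⁴ × 1.2 = 0.10800 m
Layer 3: 1.1×10⁻⁴ × 0.88 × 890 = 0.086152 m
1620–2320 m: 0.16 × 0.67×10⁻⁴ × 700 = 0.007504 m
Δh = 0.02730 + 0.10800 + 0.086152 + 0.007504 = 0.228956 m ≈ 230 mm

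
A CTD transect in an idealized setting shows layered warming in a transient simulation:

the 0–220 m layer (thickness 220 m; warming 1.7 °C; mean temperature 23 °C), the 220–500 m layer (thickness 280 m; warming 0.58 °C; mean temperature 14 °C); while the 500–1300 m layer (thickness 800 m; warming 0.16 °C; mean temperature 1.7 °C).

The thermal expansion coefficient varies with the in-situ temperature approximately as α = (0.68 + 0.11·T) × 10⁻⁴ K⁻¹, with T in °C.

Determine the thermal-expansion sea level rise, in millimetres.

Layer 1: α = (0.68 + 0.11×23)×10⁻⁴ = 3.21×10⁻⁴ K⁻¹
Layer 2: α = (0.68 + 0.11×14)×10⁻⁴ = 2.22×10⁻⁴ K⁻¹
Layer 3: α = (0.68 + 0.11×1.7)×10⁻⁴ = 0.867×10⁻⁴ K⁻¹
3.21×10⁻⁴ × 1.7 × 220 = 0.120054 m
Layer 2: 0.58 × 280 × 2.22×10⁻⁴ = 0.0360528 m
500–1300 m: 0.16 × 800 × 0.867×10⁻⁴ = 0.0110976 m
Δh = 0.120054 + 0.0360528 + 0.0110976 = 0.1672044 m

Δh ≈ 167 mm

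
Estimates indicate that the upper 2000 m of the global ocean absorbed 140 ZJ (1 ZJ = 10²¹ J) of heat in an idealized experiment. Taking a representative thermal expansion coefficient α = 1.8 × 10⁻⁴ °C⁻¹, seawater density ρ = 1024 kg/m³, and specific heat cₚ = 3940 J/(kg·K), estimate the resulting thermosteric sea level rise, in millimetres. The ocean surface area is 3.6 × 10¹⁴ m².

Per unit area: Q = 140×10²¹ / (3.6×10¹⁴) ≈ 3.889×10⁸ J/m²
Δh = αQ/(ρcₚ) = 1.8×10⁻⁴ × 3.889×10⁸ / (1024 × 3940) ≈ 0.017351 m

17.4 mm of thermosteric rise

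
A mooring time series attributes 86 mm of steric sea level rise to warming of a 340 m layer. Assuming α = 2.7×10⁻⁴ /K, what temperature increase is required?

ΔT = Δh/(αH) = 0.086 / (2.7×10⁻⁴ × 340) ≈ 0.9368 K

about 0.937 K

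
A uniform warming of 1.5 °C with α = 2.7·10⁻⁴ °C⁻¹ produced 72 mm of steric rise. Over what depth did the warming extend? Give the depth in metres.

H = Δh/(αΔT) = 0.072 / (2.7×10⁻⁴ × 1.5) ≈ 177.8 m

H ≈ 178 m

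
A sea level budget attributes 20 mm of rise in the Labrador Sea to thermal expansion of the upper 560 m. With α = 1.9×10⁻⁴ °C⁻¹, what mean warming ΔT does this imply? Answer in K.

ΔT = Δh/(αH) = 0.02 / (1.9×10⁻⁴ × 560) ≈ 0.1880 K

about 0.19 K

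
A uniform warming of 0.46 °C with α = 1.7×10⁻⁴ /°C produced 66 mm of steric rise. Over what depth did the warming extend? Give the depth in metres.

H = Δh/(αΔT) = 0.066 / (1.7×10⁻⁴ × 0.46) ≈ 844.0 m

844 m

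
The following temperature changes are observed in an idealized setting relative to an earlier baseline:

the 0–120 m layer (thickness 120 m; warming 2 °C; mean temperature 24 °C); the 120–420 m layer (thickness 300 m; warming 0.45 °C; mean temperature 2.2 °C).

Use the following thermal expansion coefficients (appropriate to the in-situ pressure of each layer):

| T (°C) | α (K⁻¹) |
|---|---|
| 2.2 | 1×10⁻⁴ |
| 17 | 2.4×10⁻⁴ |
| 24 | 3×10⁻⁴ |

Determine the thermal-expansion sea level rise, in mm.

Layer 1 at 24 °C → α = 3×10⁻⁴ K⁻¹
Layer 2 at 2.2 °C → α = 1×10⁻⁴ K⁻¹
2 × 120 × 3×10⁻⁴ = 0.07200 m
1×10⁻⁴ × 300 × 0.45 = 0.01350 m
Δh = 0.07200 + 0.01350 = 0.08550 m

Δh = 85.5 mm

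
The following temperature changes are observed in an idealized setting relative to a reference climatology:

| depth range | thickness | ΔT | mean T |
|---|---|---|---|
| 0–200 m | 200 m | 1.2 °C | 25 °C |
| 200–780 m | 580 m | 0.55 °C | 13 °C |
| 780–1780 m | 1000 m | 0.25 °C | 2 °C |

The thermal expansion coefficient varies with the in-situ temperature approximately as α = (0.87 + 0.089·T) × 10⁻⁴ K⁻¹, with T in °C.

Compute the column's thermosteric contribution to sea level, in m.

Layer 1: α = (0.87 + 0.089×25)×10⁻⁴ = 3.095×10⁻⁴ K⁻¹
Layer 2: α = (0.87 + 0.089×13)×10⁻⁴ = 2.027×10⁻⁴ K⁻¹
Layer 3: α = (0.87 + 0.089×2)×10⁻⁴ = 1.048×10⁻⁴ K⁻¹
3.095×10⁻⁴ × 200 × 1.2 = 0.07428 m
Layer 2: 2.027×10⁻⁴ × 0.55 × 580 = 0.0646613 m
780–1780 m: 1000 × 0.25 × 1.048×10⁻⁴ = 0.02620 m
Δh = 0.07428 + 0.0646613 + 0.02620 = 0.1651413 m ≈ 0.165 m

Δh = 0.165 m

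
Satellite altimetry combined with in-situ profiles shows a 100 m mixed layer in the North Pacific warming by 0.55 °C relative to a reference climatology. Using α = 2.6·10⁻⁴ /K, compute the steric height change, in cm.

1.43 cm

Δh = αΔT·H = 2.6×10⁻⁴ × 0.55 × 100 = 0.01430 m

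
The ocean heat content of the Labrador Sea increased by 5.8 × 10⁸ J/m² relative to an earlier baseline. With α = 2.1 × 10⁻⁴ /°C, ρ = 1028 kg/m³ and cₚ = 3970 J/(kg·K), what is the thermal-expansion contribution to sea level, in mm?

Δh = 29.8 mm

Δh = αQ/(ρcₚ) = 2.1×10⁻⁴ × 5.8×10⁸ / (1028 × 3970) ≈ 0.029844 m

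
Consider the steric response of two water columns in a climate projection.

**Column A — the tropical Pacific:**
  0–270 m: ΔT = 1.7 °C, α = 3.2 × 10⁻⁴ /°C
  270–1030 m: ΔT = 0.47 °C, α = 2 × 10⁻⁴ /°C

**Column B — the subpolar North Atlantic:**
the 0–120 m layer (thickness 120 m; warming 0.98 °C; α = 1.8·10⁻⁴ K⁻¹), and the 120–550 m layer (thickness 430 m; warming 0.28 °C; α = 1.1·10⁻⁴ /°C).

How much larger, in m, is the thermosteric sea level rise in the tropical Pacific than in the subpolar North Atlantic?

Δh_A − Δh_B ≈ 0.18 m

A 3.2×10⁻⁴ × 270 × 1.7 = 0.14688 m
A Layer 2: 760 × 2×10⁻⁴ × 0.47 = 0.07144 m
A total: 0.21832 m
B 0–120 m: 0.98 × 1.8×10⁻⁴ × 120 = 0.021168 m
B Layer 2: 0.28 × 1.1×10⁻⁴ × 430 = 0.013244 m
B total: 0.034412 m
Difference: 0.21832 − 0.034412 = 0.183908 m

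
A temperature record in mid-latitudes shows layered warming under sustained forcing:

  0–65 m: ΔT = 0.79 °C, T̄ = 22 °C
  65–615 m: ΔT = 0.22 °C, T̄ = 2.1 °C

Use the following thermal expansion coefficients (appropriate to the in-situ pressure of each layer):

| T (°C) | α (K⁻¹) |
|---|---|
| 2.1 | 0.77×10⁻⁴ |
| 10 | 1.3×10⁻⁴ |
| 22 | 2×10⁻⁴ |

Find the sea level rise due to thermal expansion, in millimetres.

Layer 1 at 22 °C → α = 2×10⁻⁴ K⁻¹
Layer 2 at 2.1 °C → α = 0.77×10⁻⁴ K⁻¹
65 × 2×10⁻⁴ × 0.79 = 0.01027 m
65–615 m: 550 × 0.77×10⁻⁴ × 0.22 = 0.009317 m
Δh = 0.01027 + 0.009317 = 0.019587 m ≈ 19.6 mm

Δh ≈ 19.6 mm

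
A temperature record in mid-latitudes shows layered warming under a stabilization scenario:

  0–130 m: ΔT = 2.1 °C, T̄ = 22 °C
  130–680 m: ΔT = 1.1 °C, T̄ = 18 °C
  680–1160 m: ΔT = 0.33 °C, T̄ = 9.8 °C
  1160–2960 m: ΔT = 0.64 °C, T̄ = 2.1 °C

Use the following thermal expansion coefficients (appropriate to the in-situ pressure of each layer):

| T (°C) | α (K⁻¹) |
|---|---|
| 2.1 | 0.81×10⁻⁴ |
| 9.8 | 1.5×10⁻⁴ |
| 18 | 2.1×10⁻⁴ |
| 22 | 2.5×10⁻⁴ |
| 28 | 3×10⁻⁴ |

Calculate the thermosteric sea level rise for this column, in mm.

Δh ≈ 310 mm

Layer 1 at 22 °C → α = 2.5×10⁻⁴ K⁻¹
Layer 2 at 18 °C → α = 2.1×10⁻⁴ K⁻¹
Layer 3 at 9.8 °C → α = 1.5×10⁻⁴ K⁻¹
Layer 4 at 2.1 °C → α = 0.81×10⁻⁴ K⁻¹
0–130 m: 2.5×10⁻⁴ × 130 × 2.1 = 0.06825 m
130–680 m: 2.1×10⁻⁴ × 1.1 × 550 = 0.12705 m
Layer 3: 0.33 × 1.5×10⁻⁴ × 480 = 0.02376 m
1160–2960 m: 0.64 × 0.81×10⁻⁴ × 1800 = 0.093312 m
Δh = 0.06825 + 0.12705 + 0.02376 + 0.093312 = 0.312372 m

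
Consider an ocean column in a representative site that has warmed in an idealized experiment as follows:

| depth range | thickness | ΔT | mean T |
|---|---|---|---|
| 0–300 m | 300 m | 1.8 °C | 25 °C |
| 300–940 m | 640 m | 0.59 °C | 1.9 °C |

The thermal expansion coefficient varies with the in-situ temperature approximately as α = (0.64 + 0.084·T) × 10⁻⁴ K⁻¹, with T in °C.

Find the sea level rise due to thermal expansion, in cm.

18 cm

Layer 1: α = (0.64 + 0.084×25)×10⁻⁴ = 2.74×10⁻⁴ K⁻¹
Layer 2: α = (0.64 + 0.084×1.9)×10⁻⁴ = 0.7996×10⁻⁴ K⁻¹
Layer 1: 2.74×10⁻⁴ × 1.8 × 300 = 0.14796 m
Layer 2: 0.59 × 640 × 0.7996×10⁻⁴ = 0.030192896 m
Δh = 0.14796 + 0.030192896 = 0.178152896 m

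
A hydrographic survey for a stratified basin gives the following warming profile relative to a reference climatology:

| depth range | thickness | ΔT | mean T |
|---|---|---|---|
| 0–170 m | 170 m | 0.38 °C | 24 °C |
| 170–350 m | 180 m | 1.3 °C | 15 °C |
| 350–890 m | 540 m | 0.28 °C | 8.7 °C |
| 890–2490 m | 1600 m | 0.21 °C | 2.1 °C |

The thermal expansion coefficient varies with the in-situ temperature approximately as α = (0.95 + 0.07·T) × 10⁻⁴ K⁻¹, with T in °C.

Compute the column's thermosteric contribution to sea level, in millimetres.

Layer 1: α = (0.95 + 0.07×24)×10⁻⁴ = 2.63×10⁻⁴ K⁻¹
Layer 2: α = (0.95 + 0.07×15)×10⁻⁴ = 2×10⁻⁴ K⁻¹
Layer 3: α = (0.95 + 0.07×8.7)×10⁻⁴ = 1.559×10⁻⁴ K⁻¹
Layer 4: α = (0.95 + 0.07×2.1)×10⁻⁴ = 1.097×10⁻⁴ K⁻¹
170 × 0.38 × 2.63×10⁻⁴ = 0.0169898 m
170–350 m: 1.3 × 180 × 2×10⁻⁴ = 0.04680 m
Layer 3: 0.28 × 1.559×10⁻⁴ × 540 = 0.02357208 m
890–2490 m: 0.21 × 1.097×10⁻⁴ × 1600 = 0.0368592 m
Δh = 0.0169898 + 0.04680 + 0.02357208 + 0.0368592 = 0.12422108 m ≈ 124 mm

124 mm of thermosteric rise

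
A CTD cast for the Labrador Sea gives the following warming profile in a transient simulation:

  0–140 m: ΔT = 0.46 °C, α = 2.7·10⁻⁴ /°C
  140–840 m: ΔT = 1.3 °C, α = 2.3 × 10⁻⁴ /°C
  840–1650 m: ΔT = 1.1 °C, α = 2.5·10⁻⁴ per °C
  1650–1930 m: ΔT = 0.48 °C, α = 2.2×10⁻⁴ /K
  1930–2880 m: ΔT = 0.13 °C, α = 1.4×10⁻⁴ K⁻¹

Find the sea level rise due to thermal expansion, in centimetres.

0–140 m: 140 × 0.46 × 2.7×10⁻⁴ = 0.017388 m
700 × 2.3×10⁻⁴ × 1.3 = 0.20930 m
Layer 3: 2.5×10⁻⁴ × 810 × 1.1 = 0.22275 m
0.48 × 280 × 2.2×10⁻⁴ = 0.029568 m
1930–2880 m: 0.13 × 1.4×10⁻⁴ × 950 = 0.01729 m
Δh = 0.017388 + 0.20930 + 0.22275 + 0.029568 + 0.01729 = 0.496296 m

49.6 cm of thermosteric rise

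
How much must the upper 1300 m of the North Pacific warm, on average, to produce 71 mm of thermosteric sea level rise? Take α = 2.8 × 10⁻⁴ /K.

ΔT = Δh/(αH) = 0.071 / (2.8×10⁻⁴ × 1300) ≈ 0.1951 °C

0.195 °C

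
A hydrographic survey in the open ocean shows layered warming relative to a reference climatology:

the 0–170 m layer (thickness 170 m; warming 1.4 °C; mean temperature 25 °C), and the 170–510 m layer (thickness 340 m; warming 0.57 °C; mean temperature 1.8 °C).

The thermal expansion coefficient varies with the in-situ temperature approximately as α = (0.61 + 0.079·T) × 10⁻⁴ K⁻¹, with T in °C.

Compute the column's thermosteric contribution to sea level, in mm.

Layer 1: α = (0.61 + 0.079×25)×10⁻⁴ = 2.585×10⁻⁴ K⁻¹
Layer 2: α = (0.61 + 0.079×1.8)×10⁻⁴ = 0.7522×10⁻⁴ K⁻¹
Layer 1: 2.585×10⁻⁴ × 1.4 × 170 = 0.061523 m
0.57 × 0.7522×10⁻⁴ × 340 = 0.014577636 m
Δh = 0.061523 + 0.014577636 = 0.076100636 m

Δh = 76.1 mm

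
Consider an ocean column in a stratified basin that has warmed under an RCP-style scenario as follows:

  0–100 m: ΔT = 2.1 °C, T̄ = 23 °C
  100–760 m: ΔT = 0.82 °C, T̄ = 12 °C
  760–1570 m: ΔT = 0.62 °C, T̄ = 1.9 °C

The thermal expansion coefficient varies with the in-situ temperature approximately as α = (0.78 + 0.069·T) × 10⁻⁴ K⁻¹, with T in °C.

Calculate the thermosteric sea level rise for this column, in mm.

Layer 1: α = (0.78 + 0.069×23)×10⁻⁴ = 2.367×10⁻⁴ K⁻¹
Layer 2: α = (0.78 + 0.069×12)×10⁻⁴ = 1.608×10⁻⁴ K⁻¹
Layer 3: α = (0.78 + 0.069×1.9)×10⁻⁴ = 0.9111×10⁻⁴ K⁻¹
0–100 m: 100 × 2.367×10⁻⁴ × 2.1 = 0.049707 m
Layer 2: 1.608×10⁻⁴ × 660 × 0.82 = 0.08702496 m
760–1570 m: 0.9111×10⁻⁴ × 0.62 × 810 = 0.045755442 m
Δh = 0.049707 + 0.08702496 + 0.045755442 = 0.182487402 m ≈ 180 mm

180 mm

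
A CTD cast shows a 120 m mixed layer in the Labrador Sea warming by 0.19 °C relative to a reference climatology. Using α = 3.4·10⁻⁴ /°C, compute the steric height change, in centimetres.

about 0.775 cm

Δh = αΔT·H = 3.4×10⁻⁴ × 0.19 × 120 = 0.007752 m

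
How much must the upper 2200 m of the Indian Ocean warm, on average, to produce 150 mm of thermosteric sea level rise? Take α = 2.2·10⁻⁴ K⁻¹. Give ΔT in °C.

ΔT ≈ 0.31 °C

ΔT = Δh/(αH) = 0.15 / (2.2×10⁻⁴ × 2200) ≈ 0.3099 °C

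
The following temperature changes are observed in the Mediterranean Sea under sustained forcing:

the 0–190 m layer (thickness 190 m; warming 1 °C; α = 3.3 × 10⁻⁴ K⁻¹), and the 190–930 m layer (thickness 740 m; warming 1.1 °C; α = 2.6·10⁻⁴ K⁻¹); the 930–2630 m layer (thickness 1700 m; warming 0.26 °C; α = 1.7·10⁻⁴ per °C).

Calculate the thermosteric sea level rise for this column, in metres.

Layer 1: 1 × 190 × 3.3×10⁻⁴ = 0.06270 m
Layer 2: 2.6×10⁻⁴ × 1.1 × 740 = 0.21164 m
Layer 3: 1.7×10⁻⁴ × 0.26 × 1700 = 0.07514 m
Δh = 0.06270 + 0.21164 + 0.07514 = 0.34948 m

Δh = 0.35 m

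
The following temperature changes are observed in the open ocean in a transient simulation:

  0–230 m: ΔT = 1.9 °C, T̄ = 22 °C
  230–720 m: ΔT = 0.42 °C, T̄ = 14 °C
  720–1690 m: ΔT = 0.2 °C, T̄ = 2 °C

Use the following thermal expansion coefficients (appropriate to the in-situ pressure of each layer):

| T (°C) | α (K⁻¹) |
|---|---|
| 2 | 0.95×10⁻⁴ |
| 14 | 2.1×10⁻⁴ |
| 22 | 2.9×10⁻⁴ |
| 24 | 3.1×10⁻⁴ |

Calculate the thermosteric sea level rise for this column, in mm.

190 mm

Layer 1 at 22 °C → α = 2.9×10⁻⁴ K⁻¹
Layer 2 at 14 °C → α = 2.1×10⁻⁴ K⁻¹
Layer 3 at 2 °C → α = 0.95×10⁻⁴ K⁻¹
Layer 1: 1.9 × 2.9×10⁻⁴ × 230 = 0.12673 m
Layer 2: 2.1×10⁻⁴ × 490 × 0.42 = 0.043218 m
0.2 × 0.95×10⁻⁴ × 970 = 0.01843 m
Δh = 0.12673 + 0.043218 + 0.01843 = 0.188378 m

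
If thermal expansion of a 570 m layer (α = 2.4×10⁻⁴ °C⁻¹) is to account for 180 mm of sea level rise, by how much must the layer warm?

ΔT ≈ 1.32 °C

ΔT = Δh/(αH) = 0.18 / (2.4×10⁻⁴ × 570) ≈ 1.316 °C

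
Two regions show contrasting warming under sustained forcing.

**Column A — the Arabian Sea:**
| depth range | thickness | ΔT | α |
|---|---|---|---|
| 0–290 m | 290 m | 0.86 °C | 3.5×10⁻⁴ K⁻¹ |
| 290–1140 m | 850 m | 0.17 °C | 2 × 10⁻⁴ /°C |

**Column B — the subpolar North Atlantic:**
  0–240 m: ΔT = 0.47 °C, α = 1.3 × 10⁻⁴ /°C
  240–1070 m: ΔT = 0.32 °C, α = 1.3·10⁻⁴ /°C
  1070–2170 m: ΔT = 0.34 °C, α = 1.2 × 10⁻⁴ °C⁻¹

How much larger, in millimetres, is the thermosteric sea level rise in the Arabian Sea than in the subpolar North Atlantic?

22.1 mm

A 0–290 m: 3.5×10⁻⁴ × 0.86 × 290 = 0.08729 m
A 290–1140 m: 0.17 × 2×10⁻⁴ × 850 = 0.02890 m
A total: 0.11619 m
B 1.3×10⁻⁴ × 240 × 0.47 = 0.014664 m
B Layer 2: 830 × 1.3×10⁻⁴ × 0.32 = 0.034528 m
B 1070–2170 m: 0.34 × 1.2×10⁻⁴ × 1100 = 0.04488 m
B total: 0.094072 m
Difference: 0.11619 − 0.094072 = 0.022118 m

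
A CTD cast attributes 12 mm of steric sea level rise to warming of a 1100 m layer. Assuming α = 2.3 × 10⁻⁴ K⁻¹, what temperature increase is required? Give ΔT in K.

ΔT ≈ 0.047 K

ΔT = Δh/(αH) = 0.012 / (2.3×10⁻⁴ × 1100) ≈ 0.04743 K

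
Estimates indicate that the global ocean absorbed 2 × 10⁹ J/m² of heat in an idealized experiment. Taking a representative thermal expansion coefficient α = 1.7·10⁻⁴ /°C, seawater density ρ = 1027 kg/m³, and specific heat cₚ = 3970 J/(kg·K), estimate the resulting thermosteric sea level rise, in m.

Δh = αQ/(ρcₚ) = 1.7×10⁻⁴ × 2×10⁹ / (1027 × 3970) ≈ 0.083391 m

0.0834 m of thermosteric rise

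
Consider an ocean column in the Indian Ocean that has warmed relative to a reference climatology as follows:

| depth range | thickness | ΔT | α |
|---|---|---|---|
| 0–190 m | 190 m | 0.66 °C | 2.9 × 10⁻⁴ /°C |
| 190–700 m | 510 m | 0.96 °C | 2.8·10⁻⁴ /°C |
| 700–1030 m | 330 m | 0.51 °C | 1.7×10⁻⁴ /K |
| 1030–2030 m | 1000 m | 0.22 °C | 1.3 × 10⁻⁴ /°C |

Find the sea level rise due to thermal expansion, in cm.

about 23.1 cm

Layer 1: 2.9×10⁻⁴ × 190 × 0.66 = 0.036366 m
190–700 m: 2.8×10⁻⁴ × 510 × 0.96 = 0.137088 m
Layer 3: 330 × 1.7×10⁻⁴ × 0.51 = 0.028611 m
1030–2030 m: 0.22 × 1.3×10⁻⁴ × 1000 = 0.02860 m
Δh = 0.036366 + 0.137088 + 0.028611 + 0.02860 = 0.230665 m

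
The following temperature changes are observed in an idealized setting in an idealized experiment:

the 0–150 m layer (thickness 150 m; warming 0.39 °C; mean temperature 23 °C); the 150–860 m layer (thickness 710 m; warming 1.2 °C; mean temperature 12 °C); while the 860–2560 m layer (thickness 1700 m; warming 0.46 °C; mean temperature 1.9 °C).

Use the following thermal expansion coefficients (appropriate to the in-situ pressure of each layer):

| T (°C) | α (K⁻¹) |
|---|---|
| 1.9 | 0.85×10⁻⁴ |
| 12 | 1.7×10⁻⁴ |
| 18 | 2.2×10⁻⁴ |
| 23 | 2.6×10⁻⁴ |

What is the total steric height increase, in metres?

Δh ≈ 0.227 m

Layer 1 at 23 °C → α = 2.6×10⁻⁴ K⁻¹
Layer 2 at 12 °C → α = 1.7×10⁻⁴ K⁻¹
Layer 3 at 1.9 °C → α = 0.85×10⁻⁴ K⁻¹
Layer 1: 0.39 × 2.6×10⁻⁴ × 150 = 0.01521 m
Layer 2: 710 × 1.2 × 1.7×10⁻⁴ = 0.14484 m
0.85×10⁻⁴ × 1700 × 0.46 = 0.06647 m
Δh = 0.01521 + 0.14484 + 0.06647 = 0.22652 m ≈ 0.227 m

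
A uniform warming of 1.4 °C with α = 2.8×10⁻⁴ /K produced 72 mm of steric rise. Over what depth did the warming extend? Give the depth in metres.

about 184 m

H = Δh/(αΔT) = 0.072 / (2.8×10⁻⁴ × 1.4) ≈ 183.7 m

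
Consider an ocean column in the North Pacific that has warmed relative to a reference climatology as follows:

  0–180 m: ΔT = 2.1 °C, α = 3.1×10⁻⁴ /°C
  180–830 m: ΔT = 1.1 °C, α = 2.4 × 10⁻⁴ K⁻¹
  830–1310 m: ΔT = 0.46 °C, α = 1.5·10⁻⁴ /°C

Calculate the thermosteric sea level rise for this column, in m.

0.322 m

3.1×10⁻⁴ × 180 × 2.1 = 0.11718 m
1.1 × 650 × 2.4×10⁻⁴ = 0.17160 m
0.46 × 480 × 1.5×10⁻⁴ = 0.03312 m
Δh = 0.11718 + 0.17160 + 0.03312 = 0.32190 m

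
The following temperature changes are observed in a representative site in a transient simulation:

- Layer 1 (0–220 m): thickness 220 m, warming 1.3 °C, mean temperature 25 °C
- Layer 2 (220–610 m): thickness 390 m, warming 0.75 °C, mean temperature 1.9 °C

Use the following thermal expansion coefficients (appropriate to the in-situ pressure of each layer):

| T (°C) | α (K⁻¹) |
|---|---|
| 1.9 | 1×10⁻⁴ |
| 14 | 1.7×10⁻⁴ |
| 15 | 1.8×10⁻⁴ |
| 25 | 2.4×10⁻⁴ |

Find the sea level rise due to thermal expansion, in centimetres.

Layer 1 at 25 °C → α = 2.4×10⁻⁴ K⁻¹
Layer 2 at 1.9 °C → α = 1×10⁻⁴ K⁻¹
1.3 × 2.4×10⁻⁴ × 220 = 0.06864 m
220–610 m: 390 × 1×10⁻⁴ × 0.75 = 0.02925 m
Δh = 0.06864 + 0.02925 = 0.09789 m

about 9.8 cm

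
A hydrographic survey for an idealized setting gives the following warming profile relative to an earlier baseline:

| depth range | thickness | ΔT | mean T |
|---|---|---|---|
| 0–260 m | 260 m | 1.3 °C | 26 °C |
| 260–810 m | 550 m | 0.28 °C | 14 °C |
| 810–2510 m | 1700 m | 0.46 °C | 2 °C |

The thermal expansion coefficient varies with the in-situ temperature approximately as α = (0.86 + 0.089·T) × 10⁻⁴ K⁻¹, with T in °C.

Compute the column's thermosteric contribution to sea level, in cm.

Δh ≈ 22.1 cm

Layer 1: α = (0.86 + 0.089×26)×10⁻⁴ = 3.174×10⁻⁴ K⁻¹
Layer 2: α = (0.86 + 0.089×14)×10⁻⁴ = 2.106×10⁻⁴ K⁻¹
Layer 3: α = (0.86 + 0.089×2)×10⁻⁴ = 1.038×10⁻⁴ K⁻¹
260 × 3.174×10⁻⁴ × 1.3 = 0.1072812 m
Layer 2: 2.106×10⁻⁴ × 0.28 × 550 = 0.0324324 m
810–2510 m: 1.038×10⁻⁴ × 0.46 × 1700 = 0.0811716 m
Δh = 0.1072812 + 0.0324324 + 0.0811716 = 0.2208852 m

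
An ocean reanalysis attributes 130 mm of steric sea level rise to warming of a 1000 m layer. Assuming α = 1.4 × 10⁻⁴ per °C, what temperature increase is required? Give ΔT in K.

ΔT = Δh/(αH) = 0.13 / (1.4×10⁻⁴ × 1000) ≈ 0.9286 K

about 0.929 K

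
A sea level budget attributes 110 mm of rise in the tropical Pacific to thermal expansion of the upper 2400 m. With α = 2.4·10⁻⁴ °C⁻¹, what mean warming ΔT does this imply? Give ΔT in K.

about 0.19 K

ΔT = Δh/(αH) = 0.11 / (2.4×10⁻⁴ × 2400) ≈ 0.1910 K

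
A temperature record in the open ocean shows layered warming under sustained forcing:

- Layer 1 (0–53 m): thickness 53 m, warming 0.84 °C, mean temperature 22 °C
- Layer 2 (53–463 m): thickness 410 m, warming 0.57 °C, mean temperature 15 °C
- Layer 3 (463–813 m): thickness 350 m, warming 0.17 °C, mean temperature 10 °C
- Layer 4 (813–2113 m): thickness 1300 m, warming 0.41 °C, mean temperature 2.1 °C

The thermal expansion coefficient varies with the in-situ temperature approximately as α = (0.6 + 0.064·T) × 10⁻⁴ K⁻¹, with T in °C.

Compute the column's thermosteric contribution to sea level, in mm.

Layer 1: α = (0.6 + 0.064×22)×10⁻⁴ = 2.008×10⁻⁴ K⁻¹
Layer 2: α = (0.6 + 0.064×15)×10⁻⁴ = 1.56×10⁻⁴ K⁻¹
Layer 3: α = (0.6 + 0.064×10)×10⁻⁴ = 1.24×10⁻⁴ K⁻¹
Layer 4: α = (0.6 + 0.064×2.1)×10⁻⁴ = 0.7344×10⁻⁴ K⁻¹
0.84 × 53 × 2.008×10⁻⁴ = 0.008939616 m
53–463 m: 0.57 × 1.56×10⁻⁴ × 410 = 0.0364572 m
463–813 m: 0.17 × 1.24×10⁻⁴ × 350 = 0.007378 m
Layer 4: 0.7344×10⁻⁴ × 1300 × 0.41 = 0.03914352 m
Δh = 0.008939616 + 0.0364572 + 0.007378 + 0.03914352 = 0.091918336 m

Δh = 91.9 mm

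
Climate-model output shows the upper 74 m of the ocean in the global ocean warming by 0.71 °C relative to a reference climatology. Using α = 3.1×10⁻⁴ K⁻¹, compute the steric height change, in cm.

Δh = αΔT·H = 3.1×10⁻⁴ × 0.71 × 74 = 0.0162874 m

1.63 cm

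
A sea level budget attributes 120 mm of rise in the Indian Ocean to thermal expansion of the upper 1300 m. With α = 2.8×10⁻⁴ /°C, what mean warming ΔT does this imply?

ΔT = Δh/(αH) = 0.12 / (2.8×10⁻⁴ × 1300) ≈ 0.3297 °C

ΔT ≈ 0.330 °C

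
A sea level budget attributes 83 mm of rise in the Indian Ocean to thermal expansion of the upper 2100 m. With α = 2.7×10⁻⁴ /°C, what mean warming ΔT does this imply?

0.15 K

ΔT = Δh/(αH) = 0.083 / (2.7×10⁻⁴ × 2100) ≈ 0.1464 K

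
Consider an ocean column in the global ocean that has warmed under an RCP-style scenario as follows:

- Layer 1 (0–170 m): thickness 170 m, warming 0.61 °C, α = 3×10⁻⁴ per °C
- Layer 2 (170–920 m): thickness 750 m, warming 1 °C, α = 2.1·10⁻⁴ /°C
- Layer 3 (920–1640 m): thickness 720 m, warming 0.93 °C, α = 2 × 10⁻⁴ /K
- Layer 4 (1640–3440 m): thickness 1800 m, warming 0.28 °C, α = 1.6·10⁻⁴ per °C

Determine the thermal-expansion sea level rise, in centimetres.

Δh = 40 cm

0–170 m: 0.61 × 3×10⁻⁴ × 170 = 0.03111 m
1 × 2.1×10⁻⁴ × 750 = 0.15750 m
920–1640 m: 0.93 × 2×10⁻⁴ × 720 = 0.13392 m
1.6×10⁻⁴ × 0.28 × 1800 = 0.08064 m
Δh = 0.03111 + 0.15750 + 0.13392 + 0.08064 = 0.40317 m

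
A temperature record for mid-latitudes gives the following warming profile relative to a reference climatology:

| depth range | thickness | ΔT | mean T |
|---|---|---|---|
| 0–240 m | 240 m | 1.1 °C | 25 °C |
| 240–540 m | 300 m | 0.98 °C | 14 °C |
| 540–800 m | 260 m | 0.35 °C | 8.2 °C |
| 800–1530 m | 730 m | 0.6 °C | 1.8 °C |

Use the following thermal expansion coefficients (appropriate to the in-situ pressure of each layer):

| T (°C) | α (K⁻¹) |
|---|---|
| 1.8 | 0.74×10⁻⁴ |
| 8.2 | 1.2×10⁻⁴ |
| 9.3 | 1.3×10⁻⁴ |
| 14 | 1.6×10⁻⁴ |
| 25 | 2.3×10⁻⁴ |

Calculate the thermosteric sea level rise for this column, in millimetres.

Layer 1 at 25 °C → α = 2.3×10⁻⁴ K⁻¹
Layer 2 at 14 °C → α = 1.6×10⁻⁴ K⁻¹
Layer 3 at 8.2 °C → α = 1.2×10⁻⁴ K⁻¹
Layer 4 at 1.8 °C → α = 0.74×10⁻⁴ K⁻¹
0–240 m: 240 × 2.3×10⁻⁴ × 1.1 = 0.06072 m
240–540 m: 300 × 0.98 × 1.6×10⁻⁴ = 0.04704 m
540–800 m: 1.2×10⁻⁴ × 0.35 × 260 = 0.01092 m
Layer 4: 0.6 × 0.74×10⁻⁴ × 730 = 0.032412 m
Δh = 0.06072 + 0.04704 + 0.01092 + 0.032412 = 0.151092 m

150 mm of thermosteric rise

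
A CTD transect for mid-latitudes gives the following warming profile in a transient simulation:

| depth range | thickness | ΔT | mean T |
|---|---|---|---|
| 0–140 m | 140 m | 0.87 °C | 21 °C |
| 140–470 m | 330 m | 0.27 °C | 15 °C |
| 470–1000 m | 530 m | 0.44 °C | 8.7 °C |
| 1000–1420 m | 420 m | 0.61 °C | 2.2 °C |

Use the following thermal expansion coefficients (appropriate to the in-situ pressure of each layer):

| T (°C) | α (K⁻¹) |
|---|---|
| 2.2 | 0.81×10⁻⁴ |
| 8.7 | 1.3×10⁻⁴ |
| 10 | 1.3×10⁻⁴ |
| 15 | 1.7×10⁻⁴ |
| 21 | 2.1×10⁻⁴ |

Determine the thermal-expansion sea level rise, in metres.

Layer 1 at 21 °C → α = 2.1×10⁻⁴ K⁻¹
Layer 2 at 15 °C → α = 1.7×10⁻⁴ K⁻¹
Layer 3 at 8.7 °C → α = 1.3×10⁻⁴ K⁻¹
Layer 4 at 2.2 °C → α = 0.81×10⁻⁴ K⁻¹
140 × 2.1×10⁻⁴ × 0.87 = 0.025578 m
140–470 m: 330 × 0.27 × 1.7×10⁻⁴ = 0.015147 m
Layer 3: 530 × 1.3×10⁻⁴ × 0.44 = 0.030316 m
420 × 0.81×10⁻⁴ × 0.61 = 0.0207522 m
Δh = 0.025578 + 0.015147 + 0.030316 + 0.0207522 = 0.0917932 m ≈ 0.092 m

0.092 m of thermosteric rise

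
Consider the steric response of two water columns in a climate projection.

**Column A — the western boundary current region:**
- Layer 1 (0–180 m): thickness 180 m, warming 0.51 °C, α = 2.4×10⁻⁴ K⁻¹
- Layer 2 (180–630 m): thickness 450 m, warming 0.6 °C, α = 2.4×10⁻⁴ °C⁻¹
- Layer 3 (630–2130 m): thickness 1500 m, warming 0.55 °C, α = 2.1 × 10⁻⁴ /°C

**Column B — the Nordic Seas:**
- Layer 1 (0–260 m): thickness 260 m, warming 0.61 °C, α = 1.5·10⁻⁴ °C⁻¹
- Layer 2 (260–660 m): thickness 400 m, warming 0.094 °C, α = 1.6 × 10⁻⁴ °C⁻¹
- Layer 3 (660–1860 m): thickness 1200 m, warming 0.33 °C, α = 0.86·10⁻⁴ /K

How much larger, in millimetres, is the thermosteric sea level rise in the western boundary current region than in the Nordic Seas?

196 mm

A 0–180 m: 2.4×10⁻⁴ × 180 × 0.51 = 0.022032 m
A Layer 2: 450 × 2.4×10⁻⁴ × 0.6 = 0.06480 m
A 630–2130 m: 0.55 × 2.1×10⁻⁴ × 1500 = 0.17325 m
A total: 0.260082 m
B 1.5×10⁻⁴ × 260 × 0.61 = 0.02379 m
B Layer 2: 400 × 1.6×10⁻⁴ × 0.094 = 0.006016 m
B 1200 × 0.86×10⁻⁴ × 0.33 = 0.034056 m
B total: 0.063862 m
Difference: 0.260082 − 0.063862 = 0.19622 m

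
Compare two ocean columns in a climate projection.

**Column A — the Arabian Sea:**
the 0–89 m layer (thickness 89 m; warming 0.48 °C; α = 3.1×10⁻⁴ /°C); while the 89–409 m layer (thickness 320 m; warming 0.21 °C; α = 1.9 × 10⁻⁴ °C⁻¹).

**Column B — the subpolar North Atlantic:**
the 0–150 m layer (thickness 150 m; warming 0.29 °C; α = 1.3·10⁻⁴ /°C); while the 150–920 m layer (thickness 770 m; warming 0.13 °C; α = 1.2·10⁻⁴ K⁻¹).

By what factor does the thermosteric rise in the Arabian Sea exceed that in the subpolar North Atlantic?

A Layer 1: 89 × 0.48 × 3.1×10⁻⁴ = 0.0132432 m
A 89–409 m: 1.9×10⁻⁴ × 320 × 0.21 = 0.012768 m
A total: 0.0260112 m
B 0–150 m: 0.29 × 1.3×10⁻⁴ × 150 = 0.005655 m
B Layer 2: 0.13 × 1.2×10⁻⁴ × 770 = 0.012012 m
B total: 0.017667 m
Ratio: 0.0260112 / 0.017667 ≈ 1.472

1.5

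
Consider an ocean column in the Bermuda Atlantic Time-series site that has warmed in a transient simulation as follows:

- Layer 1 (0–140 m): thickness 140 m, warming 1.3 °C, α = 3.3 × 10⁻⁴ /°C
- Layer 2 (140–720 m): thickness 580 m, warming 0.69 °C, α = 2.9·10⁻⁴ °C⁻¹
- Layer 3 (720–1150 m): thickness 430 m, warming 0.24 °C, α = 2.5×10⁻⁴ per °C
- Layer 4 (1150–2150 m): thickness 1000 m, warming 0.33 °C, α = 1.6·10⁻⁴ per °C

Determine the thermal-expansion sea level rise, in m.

0.25 m of thermosteric rise

140 × 1.3 × 3.3×10⁻⁴ = 0.06006 m
2.9×10⁻⁴ × 580 × 0.69 = 0.116058 m
Layer 3: 430 × 0.24 × 2.5×10⁻⁴ = 0.02580 m
Layer 4: 1.6×10⁻⁴ × 1000 × 0.33 = 0.05280 m
Δh = 0.06006 + 0.116058 + 0.02580 + 0.05280 = 0.254718 m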